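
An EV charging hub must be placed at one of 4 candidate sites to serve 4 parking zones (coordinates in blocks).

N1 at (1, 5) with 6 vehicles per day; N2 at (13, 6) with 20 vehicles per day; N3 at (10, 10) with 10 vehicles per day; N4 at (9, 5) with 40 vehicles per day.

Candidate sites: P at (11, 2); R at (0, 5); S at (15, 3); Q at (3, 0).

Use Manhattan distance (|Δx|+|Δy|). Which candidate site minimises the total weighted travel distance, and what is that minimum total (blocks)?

P, total 488 blocks

Total weighted distance at each candidate:
  P (11, 2): total = 488
  R (0, 5): total = 796
  S (15, 3): total = 636
  Q (3, 0): total = 972
Minimum is at P with total 488 blocks.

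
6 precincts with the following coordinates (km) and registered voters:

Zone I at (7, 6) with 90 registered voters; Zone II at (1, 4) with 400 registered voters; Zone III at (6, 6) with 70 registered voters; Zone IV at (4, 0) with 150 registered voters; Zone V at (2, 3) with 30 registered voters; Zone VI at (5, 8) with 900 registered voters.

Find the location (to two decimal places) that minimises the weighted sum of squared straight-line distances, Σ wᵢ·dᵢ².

(4.03, 6.01)

The minimiser of Σwᵢ‖p−pᵢ‖² is the weighted centroid p* = (Σwᵢpᵢ)/(Σwᵢ).
Σwᵢ = 1640.
Σwᵢxᵢ = 90·7 + 400·1 + 70·6 + 150·4 + 30·2 + 900·5 = 6610.
Σwᵢyᵢ = 90·6 + 400·4 + 70·6 + 150·0 + 30·3 + 900·8 = 9850.
x* = 6610/1640 = 4.03, y* = 9850/1640 = 6.01.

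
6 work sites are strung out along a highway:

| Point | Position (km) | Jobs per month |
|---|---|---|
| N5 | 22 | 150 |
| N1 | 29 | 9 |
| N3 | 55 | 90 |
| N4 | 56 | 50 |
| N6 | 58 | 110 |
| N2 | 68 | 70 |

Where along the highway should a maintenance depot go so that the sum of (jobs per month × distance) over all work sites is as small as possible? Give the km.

For a sum of weighted absolute distances on a line, the optimum is the weighted median (not the mean). Total weight W = 479; half-weight = 239.5.
Sort by position and accumulate weight:
  km 22 (N5, w=150) → cum 150
  km 29 (N1, w=9) → cum 159
  km 55 (N3, w=90) → cum 249  ≥ 239.5 → median here
  km 56 (N4, w=50) → cum 299
  km 58 (N6, w=110) → cum 409
  km 68 (N2, w=70) → cum 479
Optimal location: km 55.

x = 55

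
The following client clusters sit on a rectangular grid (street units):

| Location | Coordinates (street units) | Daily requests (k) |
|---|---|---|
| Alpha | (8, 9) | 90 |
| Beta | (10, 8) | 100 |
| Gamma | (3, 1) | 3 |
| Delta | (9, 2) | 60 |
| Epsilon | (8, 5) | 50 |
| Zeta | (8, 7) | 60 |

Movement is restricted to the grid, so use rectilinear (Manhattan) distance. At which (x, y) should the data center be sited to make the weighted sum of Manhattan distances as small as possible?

Manhattan distance separates: Σwᵢ(|x−xᵢ|+|y−yᵢ|) = Σwᵢ|x−xᵢ| + Σwᵢ|y−yᵢ|, so x and y are optimised independently as 1-D weighted medians.
Total weight W = 363; half = 181.5.
x-coordinate, sorted with cumulative weight:
  x=3 (Gamma, w=3) cum 3
  x=8 (Alpha, w=90) cum 93
  x=8 (Epsilon, w=50) cum 143
  x=8 (Zeta, w=60) cum 203  ← median
  x=9 (Delta, w=60) cum 263
  x=10 (Beta, w=100) cum 363
⇒ x* = 8
y-coordinate, sorted with cumulative weight:
  y=1 (Gamma, w=3) cum 3
  y=2 (Delta, w=60) cum 63
  y=5 (Epsilon, w=50) cum 113
  y=7 (Zeta, w=60) cum 173
  y=8 (Beta, w=100) cum 273  ← median
  y=9 (Alpha, w=90) cum 363
⇒ y* = 8

(8, 8)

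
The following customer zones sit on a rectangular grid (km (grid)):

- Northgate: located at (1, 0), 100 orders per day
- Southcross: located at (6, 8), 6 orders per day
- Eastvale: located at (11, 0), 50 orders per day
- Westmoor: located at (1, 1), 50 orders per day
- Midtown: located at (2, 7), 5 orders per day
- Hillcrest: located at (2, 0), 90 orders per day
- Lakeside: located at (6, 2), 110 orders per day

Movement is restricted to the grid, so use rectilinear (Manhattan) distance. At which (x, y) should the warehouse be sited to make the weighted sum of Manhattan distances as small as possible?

(2, 0)

Manhattan distance separates: Σwᵢ(|x−xᵢ|+|y−yᵢ|) = Σwᵢ|x−xᵢ| + Σwᵢ|y−yᵢ|, so x and y are optimised independently as 1-D weighted medians.
Total weight W = 411; half = 205.5.
x-coordinate, sorted with cumulative weight:
  x=1 (Northgate, w=100) cum 100
  x=1 (Westmoor, w=50) cum 150
  x=2 (Midtown, w=5) cum 155
  x=2 (Hillcrest, w=90) cum 245  ← median
  x=6 (Southcross, w=6) cum 251
  x=6 (Lakeside, w=110) cum 361
  x=11 (Eastvale, w=50) cum 411
⇒ x* = 2
y-coordinate, sorted with cumulative weight:
  y=0 (Northgate, w=100) cum 100
  y=0 (Eastvale, w=50) cum 150
  y=0 (Hillcrest, w=90) cum 240  ← median
  y=1 (Westmoor, w=50) cum 290
  y=2 (Lakeside, w=110) cum 400
  y=7 (Midtown, w=5) cum 405
  y=8 (Southcross, w=6) cum 411
⇒ y* = 0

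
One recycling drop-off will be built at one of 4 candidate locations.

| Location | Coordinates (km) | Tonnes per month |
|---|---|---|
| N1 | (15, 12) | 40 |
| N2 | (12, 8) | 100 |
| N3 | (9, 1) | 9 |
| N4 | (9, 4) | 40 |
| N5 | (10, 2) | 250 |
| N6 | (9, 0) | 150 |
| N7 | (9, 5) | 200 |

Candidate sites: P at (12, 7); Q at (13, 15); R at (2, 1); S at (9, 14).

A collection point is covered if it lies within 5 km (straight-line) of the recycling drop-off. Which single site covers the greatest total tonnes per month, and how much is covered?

P, covering 340

Coverage radius r = 5 km; a point is covered iff (Δx)²+(Δy)² ≤ 5² = 25.
  P (12, 7): covers {N2, N4, N7} → 340
  Q (13, 15): covers {N1} → 40
  R (2, 1): covers {none} → 0
  S (9, 14): covers {none} → 0
Maximum coverage at P: 340 tonnes per month.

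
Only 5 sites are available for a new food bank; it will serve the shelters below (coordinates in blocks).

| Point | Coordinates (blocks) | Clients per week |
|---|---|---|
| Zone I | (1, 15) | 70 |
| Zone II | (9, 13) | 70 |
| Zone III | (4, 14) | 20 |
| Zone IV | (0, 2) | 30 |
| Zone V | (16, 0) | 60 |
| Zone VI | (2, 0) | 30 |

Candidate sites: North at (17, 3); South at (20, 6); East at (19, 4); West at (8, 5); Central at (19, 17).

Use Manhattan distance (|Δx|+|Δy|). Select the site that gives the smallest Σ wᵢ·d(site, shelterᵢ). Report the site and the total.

Total weighted distance at each candidate:
  North (17, 3): total = 5020
  South (20, 6): total = 5740
  East (19, 4): total = 5540
  West (8, 5): total = 3520
  Central (19, 17): total = 5980
Minimum is at West with total 3520 blocks.

West, total 3520 blocks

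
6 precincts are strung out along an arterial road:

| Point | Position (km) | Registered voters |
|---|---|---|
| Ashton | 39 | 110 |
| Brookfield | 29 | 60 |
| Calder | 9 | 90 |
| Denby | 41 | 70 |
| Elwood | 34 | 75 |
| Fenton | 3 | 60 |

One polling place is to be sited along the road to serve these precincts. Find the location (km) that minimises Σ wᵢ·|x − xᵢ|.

For a sum of weighted absolute distances on a line, the optimum is the weighted median (not the mean). Total weight W = 465; half-weight = 232.5.
Sort by position and accumulate weight:
  km 3 (Fenton, w=60) → cum 60
  km 9 (Calder, w=90) → cum 150
  km 29 (Brookfield, w=60) → cum 210
  km 34 (Elwood, w=75) → cum 285  ≥ 232.5 → median here
  km 39 (Ashton, w=110) → cum 395
  km 41 (Denby, w=70) → cum 465
Optimal location: km 34.

x = 34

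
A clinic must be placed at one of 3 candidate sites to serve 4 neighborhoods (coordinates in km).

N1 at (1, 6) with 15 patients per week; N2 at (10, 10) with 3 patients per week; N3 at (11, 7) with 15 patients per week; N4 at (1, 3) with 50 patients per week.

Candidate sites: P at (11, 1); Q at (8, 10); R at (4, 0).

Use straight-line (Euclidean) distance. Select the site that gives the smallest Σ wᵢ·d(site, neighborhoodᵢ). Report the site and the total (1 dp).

R, total 496.2 km

Total weighted distance at each candidate:
  P (11, 1): total = 794.8
  Q (8, 10): total = 685.5
  R (4, 0): total = 496.2
Minimum is at R with total 496.2 km.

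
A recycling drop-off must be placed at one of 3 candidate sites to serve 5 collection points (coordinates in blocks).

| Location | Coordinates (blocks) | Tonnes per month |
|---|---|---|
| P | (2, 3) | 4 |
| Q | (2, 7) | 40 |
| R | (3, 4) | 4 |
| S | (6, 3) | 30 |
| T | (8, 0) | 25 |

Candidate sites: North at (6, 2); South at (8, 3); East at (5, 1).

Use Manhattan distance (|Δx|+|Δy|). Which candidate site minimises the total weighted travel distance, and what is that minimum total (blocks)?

North, total 530 blocks

Total weighted distance at each candidate:
  North (6, 2): total = 530
  South (8, 3): total = 583
  East (5, 1): total = 590
Minimum is at North with total 530 blocks.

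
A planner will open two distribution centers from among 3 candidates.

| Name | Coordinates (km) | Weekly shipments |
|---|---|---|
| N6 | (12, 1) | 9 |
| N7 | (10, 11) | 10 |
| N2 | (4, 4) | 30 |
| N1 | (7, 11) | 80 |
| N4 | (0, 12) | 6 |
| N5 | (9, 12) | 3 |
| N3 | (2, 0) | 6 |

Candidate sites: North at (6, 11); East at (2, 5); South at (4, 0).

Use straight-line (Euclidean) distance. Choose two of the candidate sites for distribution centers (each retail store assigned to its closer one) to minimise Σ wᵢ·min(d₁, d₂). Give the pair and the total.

Evaluate every pair (each demand assigned to the nearer of the two):
  {North, East}: total = 360.0
  {North, South}: total = 370.5
  {East, South}: total = 949.8
Best pair: {North, East} with total 360.0.

{North, East}, total 360.0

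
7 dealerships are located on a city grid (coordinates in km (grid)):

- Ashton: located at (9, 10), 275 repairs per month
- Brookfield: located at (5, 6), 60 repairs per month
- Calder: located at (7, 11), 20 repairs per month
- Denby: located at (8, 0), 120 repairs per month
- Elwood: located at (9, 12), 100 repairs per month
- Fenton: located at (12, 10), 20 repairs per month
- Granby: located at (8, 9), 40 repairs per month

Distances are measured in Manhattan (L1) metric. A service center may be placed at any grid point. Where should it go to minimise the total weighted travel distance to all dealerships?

(9, 10)

Manhattan distance separates: Σwᵢ(|x−xᵢ|+|y−yᵢ|) = Σwᵢ|x−xᵢ| + Σwᵢ|y−yᵢ|, so x and y are optimised independently as 1-D weighted medians.
Total weight W = 635; half = 317.5.
x-coordinate, sorted with cumulative weight:
  x=5 (Brookfield, w=60) cum 60
  x=7 (Calder, w=20) cum 80
  x=8 (Denby, w=120) cum 200
  x=8 (Granby, w=40) cum 240
  x=9 (Ashton, w=275) cum 515  ← median
  x=9 (Elwood, w=100) cum 615
  x=12 (Fenton, w=20) cum 635
⇒ x* = 9
y-coordinate, sorted with cumulative weight:
  y=0 (Denby, w=120) cum 120
  y=6 (Brookfield, w=60) cum 180
  y=9 (Granby, w=40) cum 220
  y=10 (Ashton, w=275) cum 495  ← median
  y=10 (Fenton, w=20) cum 515
  y=11 (Calder, w=20) cum 535
  y=12 (Elwood, w=100) cum 635
⇒ y* = 10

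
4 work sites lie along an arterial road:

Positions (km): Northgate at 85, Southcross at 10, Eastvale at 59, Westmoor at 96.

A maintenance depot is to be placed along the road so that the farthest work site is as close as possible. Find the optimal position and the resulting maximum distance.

location 53, max distance 43

The 1-center on a line is the midpoint of the two extreme points: leftmost at 10, rightmost at 96.
Optimal location = (10 + 96)/2 = 53; maximum distance = (96 − 10)/2 = 43.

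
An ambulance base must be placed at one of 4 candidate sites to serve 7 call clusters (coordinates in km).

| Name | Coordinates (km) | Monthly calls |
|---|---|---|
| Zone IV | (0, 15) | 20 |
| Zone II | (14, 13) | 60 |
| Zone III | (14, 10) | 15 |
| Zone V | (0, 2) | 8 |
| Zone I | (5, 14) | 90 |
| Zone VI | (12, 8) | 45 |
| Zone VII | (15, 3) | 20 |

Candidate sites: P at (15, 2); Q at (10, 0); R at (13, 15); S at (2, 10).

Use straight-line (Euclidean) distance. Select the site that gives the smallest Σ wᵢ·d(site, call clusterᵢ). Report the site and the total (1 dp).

Total weighted distance at each candidate:
  P (15, 2): total = 3028.4
  Q (10, 0): total = 3245.4
  R (13, 15): total = 1904.8
  S (2, 10): total = 2300.0
Minimum is at R with total 1904.8 km.

R, total 1904.8 km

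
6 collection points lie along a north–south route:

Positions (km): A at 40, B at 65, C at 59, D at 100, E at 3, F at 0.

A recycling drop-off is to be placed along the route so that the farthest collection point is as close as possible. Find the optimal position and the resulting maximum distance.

location 50, max distance 50

The 1-center on a line is the midpoint of the two extreme points: leftmost at 0, rightmost at 100.
Optimal location = (0 + 100)/2 = 50; maximum distance = (100 − 0)/2 = 50.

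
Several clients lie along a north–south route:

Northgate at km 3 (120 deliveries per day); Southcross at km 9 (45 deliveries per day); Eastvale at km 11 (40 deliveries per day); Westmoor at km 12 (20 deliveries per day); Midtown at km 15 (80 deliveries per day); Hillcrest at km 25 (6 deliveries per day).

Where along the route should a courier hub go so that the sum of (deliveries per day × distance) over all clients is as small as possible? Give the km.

For a sum of weighted absolute distances on a line, the optimum is the weighted median (not the mean). Total weight W = 311; half-weight = 155.5.
Sort by position and accumulate weight:
  km 3 (Northgate, w=120) → cum 120
  km 9 (Southcross, w=45) → cum 165  ≥ 155.5 → median here
  km 11 (Eastvale, w=40) → cum 205
  km 12 (Westmoor, w=20) → cum 225
  km 15 (Midtown, w=80) → cum 305
  km 25 (Hillcrest, w=6) → cum 311
Optimal location: km 9.

x = 9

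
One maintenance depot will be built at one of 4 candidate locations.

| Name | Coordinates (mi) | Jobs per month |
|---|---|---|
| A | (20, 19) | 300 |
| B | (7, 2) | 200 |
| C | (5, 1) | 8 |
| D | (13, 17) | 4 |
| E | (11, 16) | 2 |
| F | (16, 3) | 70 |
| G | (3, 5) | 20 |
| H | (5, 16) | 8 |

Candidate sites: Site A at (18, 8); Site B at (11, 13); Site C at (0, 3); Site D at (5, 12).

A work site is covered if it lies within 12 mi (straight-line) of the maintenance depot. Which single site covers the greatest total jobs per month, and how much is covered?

Coverage radius r = 12 mi; a point is covered iff (Δx)²+(Δy)² ≤ 12² = 144.
  Site A (18, 8): covers {A, D, E, F} → 376
  Site B (11, 13): covers {A, B, D, E, F, G, H} → 604
  Site C (0, 3): covers {B, C, G} → 228
  Site D (5, 12): covers {B, C, D, E, G, H} → 242
Maximum coverage at Site B: 604 jobs per month.

Site B, covering 604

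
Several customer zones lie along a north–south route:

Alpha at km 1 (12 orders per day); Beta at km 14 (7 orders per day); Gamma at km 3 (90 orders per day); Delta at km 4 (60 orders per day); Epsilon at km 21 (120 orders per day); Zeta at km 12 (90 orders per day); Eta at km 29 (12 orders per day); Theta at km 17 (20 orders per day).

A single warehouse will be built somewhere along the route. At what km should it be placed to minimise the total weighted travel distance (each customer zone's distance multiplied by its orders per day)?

For a sum of weighted absolute distances on a line, the optimum is the weighted median (not the mean). Total weight W = 411; half-weight = 205.5.
Sort by position and accumulate weight:
  km 1 (Alpha, w=12) → cum 12
  km 3 (Gamma, w=90) → cum 102
  km 4 (Delta, w=60) → cum 162
  km 12 (Zeta, w=90) → cum 252  ≥ 205.5 → median here
  km 14 (Beta, w=7) → cum 259
  km 17 (Theta, w=20) → cum 279
  km 21 (Epsilon, w=120) → cum 399
  km 29 (Eta, w=12) → cum 411
Optimal location: km 12.

x = 12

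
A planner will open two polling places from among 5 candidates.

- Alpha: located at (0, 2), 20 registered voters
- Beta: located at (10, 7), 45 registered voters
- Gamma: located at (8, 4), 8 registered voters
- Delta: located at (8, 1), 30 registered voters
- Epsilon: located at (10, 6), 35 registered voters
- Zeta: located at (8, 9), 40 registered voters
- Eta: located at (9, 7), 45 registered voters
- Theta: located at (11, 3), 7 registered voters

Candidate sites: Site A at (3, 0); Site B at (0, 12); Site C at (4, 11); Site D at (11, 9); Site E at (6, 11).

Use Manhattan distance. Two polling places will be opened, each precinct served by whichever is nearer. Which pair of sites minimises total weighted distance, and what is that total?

{Site A, Site D}, total 961

Evaluate every pair (each demand assigned to the nearer of the two):
  {Site A, Site D}: total = 961
  {Site B, Site D}: total = 1211
  {Site C, Site D}: total = 1271
  {Site D, Site E}: total = 1311
  {Site A, Site E}: total = 1579
  {Site B, Site E}: total = 1873
  {Site A, Site C}: total = 1909
  {Site C, Site E}: total = 1933
  {Site B, Site C}: total = 2293
  {Site A, Site B}: total = 2539
Best pair: {Site A, Site D} with total 961.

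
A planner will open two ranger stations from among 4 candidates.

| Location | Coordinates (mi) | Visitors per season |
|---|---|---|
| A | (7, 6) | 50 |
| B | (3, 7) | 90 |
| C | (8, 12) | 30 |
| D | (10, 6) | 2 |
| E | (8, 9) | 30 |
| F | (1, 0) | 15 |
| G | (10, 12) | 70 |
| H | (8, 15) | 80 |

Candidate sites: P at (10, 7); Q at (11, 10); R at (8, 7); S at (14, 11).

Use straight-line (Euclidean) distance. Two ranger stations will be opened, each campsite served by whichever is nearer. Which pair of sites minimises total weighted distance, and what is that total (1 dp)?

Evaluate every pair (each demand assigned to the nearer of the two):
  {Q, R}: total = 1464.8
  {R, S}: total = 1749.2
  {P, Q}: total = 1777.2
  {P, R}: total = 1871.2
  {P, S}: total = 2073.1
  {Q, S}: total = 2098.2
Best pair: {Q, R} with total 1464.8.

{Q, R}, total 1464.8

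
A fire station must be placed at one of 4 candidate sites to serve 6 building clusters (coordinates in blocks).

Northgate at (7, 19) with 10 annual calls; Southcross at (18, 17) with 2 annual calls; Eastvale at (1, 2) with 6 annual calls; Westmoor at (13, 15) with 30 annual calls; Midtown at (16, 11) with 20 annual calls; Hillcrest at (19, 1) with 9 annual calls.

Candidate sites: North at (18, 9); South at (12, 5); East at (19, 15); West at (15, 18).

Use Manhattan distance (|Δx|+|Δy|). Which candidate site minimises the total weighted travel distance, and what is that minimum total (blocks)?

West, total 777 blocks

Total weighted distance at each candidate:
  North (18, 9): total = 861
  South (12, 5): total = 939
  East (19, 15): total = 798
  West (15, 18): total = 777
Minimum is at West with total 777 blocks.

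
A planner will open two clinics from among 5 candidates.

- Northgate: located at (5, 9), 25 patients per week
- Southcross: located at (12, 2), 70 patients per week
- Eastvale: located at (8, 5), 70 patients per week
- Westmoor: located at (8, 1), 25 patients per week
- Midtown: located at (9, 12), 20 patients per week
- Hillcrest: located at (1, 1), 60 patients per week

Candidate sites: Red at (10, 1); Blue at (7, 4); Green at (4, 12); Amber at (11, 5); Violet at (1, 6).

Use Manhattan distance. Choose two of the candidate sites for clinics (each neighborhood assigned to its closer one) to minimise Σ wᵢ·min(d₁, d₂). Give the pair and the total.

{Red, Blue}, total 1315

Evaluate every pair (each demand assigned to the nearer of the two):
  {Red, Blue}: total = 1315
  {Amber, Violet}: total = 1320
  {Red, Violet}: total = 1395
  {Blue, Violet}: total = 1405
  {Blue, Amber}: total = 1415
  {Red, Green}: total = 1420
  {Red, Amber}: total = 1440
  {Blue, Green}: total = 1470
  {Green, Amber}: total = 1705
  {Green, Violet}: total = 2410
Best pair: {Red, Blue} with total 1315.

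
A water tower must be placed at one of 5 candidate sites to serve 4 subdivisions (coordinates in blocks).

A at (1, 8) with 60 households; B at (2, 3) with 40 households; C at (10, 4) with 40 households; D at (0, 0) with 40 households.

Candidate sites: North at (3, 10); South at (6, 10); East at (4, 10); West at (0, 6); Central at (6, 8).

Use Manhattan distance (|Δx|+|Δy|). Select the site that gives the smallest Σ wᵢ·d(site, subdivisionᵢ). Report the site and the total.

Total weighted distance at each candidate:
  North (3, 10): total = 1600
  South (6, 10): total = 1900
  East (4, 10): total = 1700
  West (0, 6): total = 1100
  Central (6, 8): total = 1540
Minimum is at West with total 1100 blocks.

West, total 1100 blocks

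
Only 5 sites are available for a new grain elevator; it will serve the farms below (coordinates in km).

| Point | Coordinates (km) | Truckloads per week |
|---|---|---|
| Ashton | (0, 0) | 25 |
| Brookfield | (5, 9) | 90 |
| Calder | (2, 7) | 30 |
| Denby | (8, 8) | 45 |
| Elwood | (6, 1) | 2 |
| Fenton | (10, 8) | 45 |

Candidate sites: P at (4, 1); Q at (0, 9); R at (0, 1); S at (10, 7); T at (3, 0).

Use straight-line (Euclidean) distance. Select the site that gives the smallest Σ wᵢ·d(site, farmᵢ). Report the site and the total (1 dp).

Total weighted distance at each candidate:
  P (4, 1): total = 1800.1
  Q (0, 9): total = 1594.9
  R (0, 1): total = 2103.4
  S (10, 7): total = 1189.9
  T (3, 0): total = 2026.1
Minimum is at S with total 1189.9 km.

S, total 1189.9 km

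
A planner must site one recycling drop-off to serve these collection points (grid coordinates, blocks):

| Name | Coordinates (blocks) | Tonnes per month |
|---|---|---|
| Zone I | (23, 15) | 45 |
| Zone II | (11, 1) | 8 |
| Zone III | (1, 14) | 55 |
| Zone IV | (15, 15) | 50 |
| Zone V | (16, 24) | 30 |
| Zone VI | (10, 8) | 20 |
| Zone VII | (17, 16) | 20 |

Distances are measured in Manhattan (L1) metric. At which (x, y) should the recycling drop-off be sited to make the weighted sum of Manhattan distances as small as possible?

(15, 15)

Manhattan distance separates: Σwᵢ(|x−xᵢ|+|y−yᵢ|) = Σwᵢ|x−xᵢ| + Σwᵢ|y−yᵢ|, so x and y are optimised independently as 1-D weighted medians.
Total weight W = 228; half = 114.
x-coordinate, sorted with cumulative weight:
  x=1 (Zone III, w=55) cum 55
  x=10 (Zone VI, w=20) cum 75
  x=11 (Zone II, w=8) cum 83
  x=15 (Zone IV, w=50) cum 133  ← median
  x=16 (Zone V, w=30) cum 163
  x=17 (Zone VII, w=20) cum 183
  x=23 (Zone I, w=45) cum 228
⇒ x* = 15
y-coordinate, sorted with cumulative weight:
  y=1 (Zone II, w=8) cum 8
  y=8 (Zone VI, w=20) cum 28
  y=14 (Zone III, w=55) cum 83
  y=15 (Zone I, w=45) cum 128  ← median
  y=15 (Zone IV, w=50) cum 178
  y=16 (Zone VII, w=20) cum 198
  y=24 (Zone V, w=30) cum 228
⇒ y* = 15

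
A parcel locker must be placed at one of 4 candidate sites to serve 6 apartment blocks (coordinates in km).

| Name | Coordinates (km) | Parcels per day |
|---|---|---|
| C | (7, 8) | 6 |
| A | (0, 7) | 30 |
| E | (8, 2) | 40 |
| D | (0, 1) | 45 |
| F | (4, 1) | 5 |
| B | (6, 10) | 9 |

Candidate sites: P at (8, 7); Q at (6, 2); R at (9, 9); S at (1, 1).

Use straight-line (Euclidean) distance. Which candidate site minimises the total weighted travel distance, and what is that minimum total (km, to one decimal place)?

Total weighted distance at each candidate:
  P (8, 7): total = 967.0
  Q (6, 2): total = 707.7
  R (9, 9): total = 1190.3
  S (1, 1): total = 673.3
Minimum is at S with total 673.3 km.

S, total 673.3 km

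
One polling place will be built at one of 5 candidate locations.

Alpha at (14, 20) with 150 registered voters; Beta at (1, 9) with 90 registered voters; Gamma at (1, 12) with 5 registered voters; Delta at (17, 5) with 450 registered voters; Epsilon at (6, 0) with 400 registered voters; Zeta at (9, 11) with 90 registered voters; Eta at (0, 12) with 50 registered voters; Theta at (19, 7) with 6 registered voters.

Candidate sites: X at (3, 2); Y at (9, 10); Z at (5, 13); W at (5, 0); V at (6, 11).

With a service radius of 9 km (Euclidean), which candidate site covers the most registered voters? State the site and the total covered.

Coverage radius r = 9 km; a point is covered iff (Δx)²+(Δy)² ≤ 9² = 81.
  X (3, 2): covers {Beta, Epsilon} → 490
  Y (9, 10): covers {Beta, Gamma, Zeta} → 185
  Z (5, 13): covers {Beta, Gamma, Zeta, Eta} → 235
  W (5, 0): covers {Epsilon} → 400
  V (6, 11): covers {Beta, Gamma, Zeta, Eta} → 235
Maximum coverage at X: 490 registered voters.

X, covering 490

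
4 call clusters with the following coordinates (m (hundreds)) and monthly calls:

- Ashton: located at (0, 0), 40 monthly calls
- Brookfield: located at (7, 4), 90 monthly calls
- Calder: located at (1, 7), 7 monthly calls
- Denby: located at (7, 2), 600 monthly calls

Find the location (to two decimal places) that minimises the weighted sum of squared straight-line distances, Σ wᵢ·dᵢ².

(6.56, 2.18)

The minimiser of Σwᵢ‖p−pᵢ‖² is the weighted centroid p* = (Σwᵢpᵢ)/(Σwᵢ).
Σwᵢ = 737.
Σwᵢxᵢ = 40·0 + 90·7 + 7·1 + 600·7 = 4837.
Σwᵢyᵢ = 40·0 + 90·4 + 7·7 + 600·2 = 1609.
x* = 4837/737 = 6.56, y* = 1609/737 = 2.18.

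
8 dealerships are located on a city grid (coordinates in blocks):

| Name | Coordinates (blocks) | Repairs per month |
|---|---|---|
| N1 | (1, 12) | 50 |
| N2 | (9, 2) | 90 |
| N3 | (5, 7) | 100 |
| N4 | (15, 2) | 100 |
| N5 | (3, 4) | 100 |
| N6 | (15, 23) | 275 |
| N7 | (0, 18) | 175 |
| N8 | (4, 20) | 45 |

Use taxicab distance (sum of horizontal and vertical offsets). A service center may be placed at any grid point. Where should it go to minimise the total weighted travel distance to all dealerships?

Manhattan distance separates: Σwᵢ(|x−xᵢ|+|y−yᵢ|) = Σwᵢ|x−xᵢ| + Σwᵢ|y−yᵢ|, so x and y are optimised independently as 1-D weighted medians.
Total weight W = 935; half = 467.5.
x-coordinate, sorted with cumulative weight:
  x=0 (N7, w=175) cum 175
  x=1 (N1, w=50) cum 225
  x=3 (N5, w=100) cum 325
  x=4 (N8, w=45) cum 370
  x=5 (N3, w=100) cum 470  ← median
  x=9 (N2, w=90) cum 560
  x=15 (N4, w=100) cum 660
  x=15 (N6, w=275) cum 935
⇒ x* = 5
y-coordinate, sorted with cumulative weight:
  y=2 (N2, w=90) cum 90
  y=2 (N4, w=100) cum 190
  y=4 (N5, w=100) cum 290
  y=7 (N3, w=100) cum 390
  y=12 (N1, w=50) cum 440
  y=18 (N7, w=175) cum 615  ← median
  y=20 (N8, w=45) cum 660
  y=23 (N6, w=275) cum 935
⇒ y* = 18

(5, 18)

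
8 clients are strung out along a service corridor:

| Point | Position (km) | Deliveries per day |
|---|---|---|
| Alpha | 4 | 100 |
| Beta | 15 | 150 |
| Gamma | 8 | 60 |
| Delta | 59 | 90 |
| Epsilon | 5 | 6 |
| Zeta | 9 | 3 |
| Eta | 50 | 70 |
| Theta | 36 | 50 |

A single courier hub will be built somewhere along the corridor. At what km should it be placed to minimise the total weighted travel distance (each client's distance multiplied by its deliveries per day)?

x = 15

For a sum of weighted absolute distances on a line, the optimum is the weighted median (not the mean). Total weight W = 529; half-weight = 264.5.
Sort by position and accumulate weight:
  km 4 (Alpha, w=100) → cum 100
  km 5 (Epsilon, w=6) → cum 106
  km 8 (Gamma, w=60) → cum 166
  km 9 (Zeta, w=3) → cum 169
  km 15 (Beta, w=150) → cum 319  ≥ 264.5 → median here
  km 36 (Theta, w=50) → cum 369
  km 50 (Eta, w=70) → cum 439
  km 59 (Delta, w=90) → cum 529
Optimal location: km 15.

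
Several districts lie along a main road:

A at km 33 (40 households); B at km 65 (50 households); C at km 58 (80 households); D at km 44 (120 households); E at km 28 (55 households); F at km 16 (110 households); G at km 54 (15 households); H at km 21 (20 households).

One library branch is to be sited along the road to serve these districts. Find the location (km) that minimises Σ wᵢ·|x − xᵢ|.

x = 44

For a sum of weighted absolute distances on a line, the optimum is the weighted median (not the mean). Total weight W = 490; half-weight = 245.
Sort by position and accumulate weight:
  km 16 (F, w=110) → cum 110
  km 21 (H, w=20) → cum 130
  km 28 (E, w=55) → cum 185
  km 33 (A, w=40) → cum 225
  km 44 (D, w=120) → cum 345  ≥ 245 → median here
  km 54 (G, w=15) → cum 360
  km 58 (C, w=80) → cum 440
  km 65 (B, w=50) → cum 490
Optimal location: km 44.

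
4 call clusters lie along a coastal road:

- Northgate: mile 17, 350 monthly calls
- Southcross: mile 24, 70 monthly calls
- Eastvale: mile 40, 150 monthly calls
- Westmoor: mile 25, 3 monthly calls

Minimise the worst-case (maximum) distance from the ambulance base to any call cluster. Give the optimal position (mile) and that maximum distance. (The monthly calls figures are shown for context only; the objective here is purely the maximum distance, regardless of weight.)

The 1-center on a line is the midpoint of the two extreme points: leftmost at 17, rightmost at 40.
Optimal location = (17 + 40)/2 = 28.5; maximum distance = (40 − 17)/2 = 11.5.

location 28.5, max distance 11.5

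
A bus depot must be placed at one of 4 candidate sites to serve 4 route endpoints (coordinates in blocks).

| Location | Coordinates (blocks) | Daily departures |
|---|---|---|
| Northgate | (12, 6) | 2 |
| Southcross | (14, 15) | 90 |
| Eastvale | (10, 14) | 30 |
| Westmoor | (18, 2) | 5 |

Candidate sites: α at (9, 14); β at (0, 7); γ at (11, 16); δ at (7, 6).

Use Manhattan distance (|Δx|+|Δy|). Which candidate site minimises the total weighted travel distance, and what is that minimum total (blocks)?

γ, total 577 blocks

Total weighted distance at each candidate:
  α (9, 14): total = 697
  β (0, 7): total = 2631
  γ (11, 16): total = 577
  δ (7, 6): total = 1855
Minimum is at γ with total 577 blocks.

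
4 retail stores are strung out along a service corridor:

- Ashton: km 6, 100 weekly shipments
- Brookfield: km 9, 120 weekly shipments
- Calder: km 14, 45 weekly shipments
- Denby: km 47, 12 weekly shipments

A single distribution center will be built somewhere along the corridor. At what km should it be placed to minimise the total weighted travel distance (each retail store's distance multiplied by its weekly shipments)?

For a sum of weighted absolute distances on a line, the optimum is the weighted median (not the mean). Total weight W = 277; half-weight = 138.5.
Sort by position and accumulate weight:
  km 6 (Ashton, w=100) → cum 100
  km 9 (Brookfield, w=120) → cum 220  ≥ 138.5 → median here
  km 14 (Calder, w=45) → cum 265
  km 47 (Denby, w=12) → cum 277
Optimal location: km 9.

x = 9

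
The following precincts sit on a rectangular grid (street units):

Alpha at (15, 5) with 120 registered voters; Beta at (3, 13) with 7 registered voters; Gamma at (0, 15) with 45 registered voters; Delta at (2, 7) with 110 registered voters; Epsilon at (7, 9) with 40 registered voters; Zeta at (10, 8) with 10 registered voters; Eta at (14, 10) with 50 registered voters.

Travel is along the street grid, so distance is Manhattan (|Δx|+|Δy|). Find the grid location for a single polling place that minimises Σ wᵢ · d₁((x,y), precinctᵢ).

Manhattan distance separates: Σwᵢ(|x−xᵢ|+|y−yᵢ|) = Σwᵢ|x−xᵢ| + Σwᵢ|y−yᵢ|, so x and y are optimised independently as 1-D weighted medians.
Total weight W = 382; half = 191.
x-coordinate, sorted with cumulative weight:
  x=0 (Gamma, w=45) cum 45
  x=2 (Delta, w=110) cum 155
  x=3 (Beta, w=7) cum 162
  x=7 (Epsilon, w=40) cum 202  ← median
  x=10 (Zeta, w=10) cum 212
  x=14 (Eta, w=50) cum 262
  x=15 (Alpha, w=120) cum 382
⇒ x* = 7
y-coordinate, sorted with cumulative weight:
  y=5 (Alpha, w=120) cum 120
  y=7 (Delta, w=110) cum 230  ← median
  y=8 (Zeta, w=10) cum 240
  y=9 (Epsilon, w=40) cum 280
  y=10 (Eta, w=50) cum 330
  y=13 (Beta, w=7) cum 337
  y=15 (Gamma, w=45) cum 382
⇒ y* = 7

(7, 7)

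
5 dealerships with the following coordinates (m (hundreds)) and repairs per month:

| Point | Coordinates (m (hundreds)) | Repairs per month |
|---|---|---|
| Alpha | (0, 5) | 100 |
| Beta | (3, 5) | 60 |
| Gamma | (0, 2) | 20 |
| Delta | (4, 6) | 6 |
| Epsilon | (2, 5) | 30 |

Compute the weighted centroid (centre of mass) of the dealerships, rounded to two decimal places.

(1.22, 4.75)

The minimiser of Σwᵢ‖p−pᵢ‖² is the weighted centroid p* = (Σwᵢpᵢ)/(Σwᵢ).
Σwᵢ = 216.
Σwᵢxᵢ = 100·0 + 60·3 + 20·0 + 6·4 + 30·2 = 264.
Σwᵢyᵢ = 100·5 + 60·5 + 20·2 + 6·6 + 30·5 = 1026.
x* = 264/216 = 1.22, y* = 1026/216 = 4.75.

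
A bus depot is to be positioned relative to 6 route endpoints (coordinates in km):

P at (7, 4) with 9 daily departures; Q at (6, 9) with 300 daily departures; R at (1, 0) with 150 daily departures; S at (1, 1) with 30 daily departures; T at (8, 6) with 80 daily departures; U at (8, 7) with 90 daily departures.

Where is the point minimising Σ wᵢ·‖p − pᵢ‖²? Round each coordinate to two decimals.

(5.16, 5.88)

The minimiser of Σwᵢ‖p−pᵢ‖² is the weighted centroid p* = (Σwᵢpᵢ)/(Σwᵢ).
Σwᵢ = 659.
Σwᵢxᵢ = 9·7 + 300·6 + 150·1 + 30·1 + 80·8 + 90·8 = 3403.
Σwᵢyᵢ = 9·4 + 300·9 + 150·0 + 30·1 + 80·6 + 90·7 = 3876.
x* = 3403/659 = 5.16, y* = 3876/659 = 5.88.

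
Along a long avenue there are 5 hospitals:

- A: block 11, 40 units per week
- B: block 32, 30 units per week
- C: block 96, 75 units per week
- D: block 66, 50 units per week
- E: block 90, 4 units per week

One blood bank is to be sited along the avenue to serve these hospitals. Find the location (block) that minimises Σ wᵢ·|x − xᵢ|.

For a sum of weighted absolute distances on a line, the optimum is the weighted median (not the mean). Total weight W = 199; half-weight = 99.5.
Sort by position and accumulate weight:
  block 11 (A, w=40) → cum 40
  block 32 (B, w=30) → cum 70
  block 66 (D, w=50) → cum 120  ≥ 99.5 → median here
  block 90 (E, w=4) → cum 124
  block 96 (C, w=75) → cum 199
Optimal location: block 66.

x = 66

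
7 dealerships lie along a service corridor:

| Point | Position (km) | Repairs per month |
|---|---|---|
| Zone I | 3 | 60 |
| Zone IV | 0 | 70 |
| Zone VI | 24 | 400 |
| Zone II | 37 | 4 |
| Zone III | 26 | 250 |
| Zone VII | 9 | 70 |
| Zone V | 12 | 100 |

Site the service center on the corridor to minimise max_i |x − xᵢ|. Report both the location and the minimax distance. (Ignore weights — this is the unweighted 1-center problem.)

location 18.5, max distance 18.5

The 1-center on a line is the midpoint of the two extreme points: leftmost at 0, rightmost at 37.
Optimal location = (0 + 37)/2 = 18.5; maximum distance = (37 − 0)/2 = 18.5.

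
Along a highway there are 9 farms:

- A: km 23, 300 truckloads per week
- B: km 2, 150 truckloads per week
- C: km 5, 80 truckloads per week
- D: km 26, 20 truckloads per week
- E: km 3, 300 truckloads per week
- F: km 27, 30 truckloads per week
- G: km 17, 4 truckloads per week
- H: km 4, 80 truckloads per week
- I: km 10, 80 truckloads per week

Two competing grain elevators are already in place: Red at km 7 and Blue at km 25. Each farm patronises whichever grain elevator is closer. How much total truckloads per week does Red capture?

690

The indifferent point is the midpoint (7+25)/2 = 16; farms left of it (closer to Red at 7) go to Red, those right go to Blue.
  B at 2 (w=150) → Red
  E at 3 (w=300) → Red
  H at 4 (w=80) → Red
  C at 5 (w=80) → Red
  I at 10 (w=80) → Red
  G at 17 (w=4) → Blue
  A at 23 (w=300) → Blue
  D at 26 (w=20) → Blue
  F at 27 (w=30) → Blue
Red captures 690; Blue captures 354.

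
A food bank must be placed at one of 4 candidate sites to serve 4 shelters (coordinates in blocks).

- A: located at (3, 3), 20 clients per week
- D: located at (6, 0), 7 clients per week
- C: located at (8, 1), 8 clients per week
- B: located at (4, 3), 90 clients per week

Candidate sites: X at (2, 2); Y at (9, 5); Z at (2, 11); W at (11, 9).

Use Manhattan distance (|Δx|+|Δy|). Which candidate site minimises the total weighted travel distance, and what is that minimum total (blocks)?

X, total 408 blocks

Total weighted distance at each candidate:
  X (2, 2): total = 408
  Y (9, 5): total = 886
  Z (2, 11): total = 1313
  W (11, 9): total = 1636
Minimum is at X with total 408 blocks.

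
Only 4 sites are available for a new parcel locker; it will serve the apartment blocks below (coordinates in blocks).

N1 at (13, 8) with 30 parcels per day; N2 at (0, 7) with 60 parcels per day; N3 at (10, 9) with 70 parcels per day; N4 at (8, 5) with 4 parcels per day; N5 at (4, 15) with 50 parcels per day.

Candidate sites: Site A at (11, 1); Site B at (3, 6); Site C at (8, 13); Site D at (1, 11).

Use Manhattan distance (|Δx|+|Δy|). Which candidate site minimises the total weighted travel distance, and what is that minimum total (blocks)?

Site B, total 1824 blocks

Total weighted distance at each candidate:
  Site A (11, 1): total = 2998
  Site B (3, 6): total = 1824
  Site C (8, 13): total = 1892
  Site D (1, 11): total = 1922
Minimum is at Site B with total 1824 blocks.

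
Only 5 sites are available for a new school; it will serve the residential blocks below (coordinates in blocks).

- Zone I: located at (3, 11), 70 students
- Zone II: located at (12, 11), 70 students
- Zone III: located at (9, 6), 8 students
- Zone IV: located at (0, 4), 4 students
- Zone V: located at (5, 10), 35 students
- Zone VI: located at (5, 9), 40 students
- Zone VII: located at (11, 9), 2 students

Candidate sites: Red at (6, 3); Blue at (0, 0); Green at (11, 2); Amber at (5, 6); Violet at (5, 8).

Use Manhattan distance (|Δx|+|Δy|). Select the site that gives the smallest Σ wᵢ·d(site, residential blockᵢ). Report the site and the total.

Total weighted distance at each candidate:
  Red (6, 3): total = 2408
  Blue (0, 0): total = 3851
  Green (11, 2): total = 3014
  Amber (5, 6): total = 1668
  Violet (5, 8): total = 1258
Minimum is at Violet with total 1258 blocks.

Violet, total 1258 blocks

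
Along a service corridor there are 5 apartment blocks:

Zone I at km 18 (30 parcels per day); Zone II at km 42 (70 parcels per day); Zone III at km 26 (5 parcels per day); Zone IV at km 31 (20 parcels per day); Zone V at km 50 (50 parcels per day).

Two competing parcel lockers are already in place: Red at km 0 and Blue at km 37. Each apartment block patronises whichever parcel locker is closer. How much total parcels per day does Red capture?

30

The indifferent point is the midpoint (0+37)/2 = 18.5; apartment blocks left of it (closer to Red at 0) go to Red, those right go to Blue.
  Zone I at 18 (w=30) → Red
  Zone III at 26 (w=5) → Blue
  Zone IV at 31 (w=20) → Blue
  Zone II at 42 (w=70) → Blue
  Zone V at 50 (w=50) → Blue
Red captures 30; Blue captures 145.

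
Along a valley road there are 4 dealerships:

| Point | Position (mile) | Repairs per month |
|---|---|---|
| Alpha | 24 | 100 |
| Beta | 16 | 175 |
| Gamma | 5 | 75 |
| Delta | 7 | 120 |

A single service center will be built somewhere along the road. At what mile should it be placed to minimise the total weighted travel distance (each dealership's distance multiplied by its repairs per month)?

For a sum of weighted absolute distances on a line, the optimum is the weighted median (not the mean). Total weight W = 470; half-weight = 235.
Sort by position and accumulate weight:
  mile 5 (Gamma, w=75) → cum 75
  mile 7 (Delta, w=120) → cum 195
  mile 16 (Beta, w=175) → cum 370  ≥ 235 → median here
  mile 24 (Alpha, w=100) → cum 470
Optimal location: mile 16.

x = 16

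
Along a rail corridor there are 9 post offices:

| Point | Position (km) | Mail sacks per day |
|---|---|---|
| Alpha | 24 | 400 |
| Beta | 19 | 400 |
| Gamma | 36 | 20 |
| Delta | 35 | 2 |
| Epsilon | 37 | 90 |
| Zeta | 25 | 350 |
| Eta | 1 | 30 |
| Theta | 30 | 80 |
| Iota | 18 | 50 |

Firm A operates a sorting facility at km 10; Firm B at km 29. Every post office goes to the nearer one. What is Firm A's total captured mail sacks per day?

The indifferent point is the midpoint (10+29)/2 = 19.5; post offices left of it (closer to Firm A at 10) go to Firm A, those right go to Firm B.
  Eta at 1 (w=30) → Firm A
  Iota at 18 (w=50) → Firm A
  Beta at 19 (w=400) → Firm A
  Alpha at 24 (w=400) → Firm B
  Zeta at 25 (w=350) → Firm B
  Theta at 30 (w=80) → Firm B
  Delta at 35 (w=2) → Firm B
  Gamma at 36 (w=20) → Firm B
  Epsilon at 37 (w=90) → Firm B
Firm A captures 480; Firm B captures 942.

480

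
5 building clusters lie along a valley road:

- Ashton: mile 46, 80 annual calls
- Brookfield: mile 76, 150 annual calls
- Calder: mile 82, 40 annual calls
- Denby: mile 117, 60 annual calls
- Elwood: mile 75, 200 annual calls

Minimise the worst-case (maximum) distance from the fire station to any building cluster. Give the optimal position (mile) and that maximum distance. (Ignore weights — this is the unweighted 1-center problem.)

location 81.5, max distance 35.5

The 1-center on a line is the midpoint of the two extreme points: leftmost at 46, rightmost at 117.
Optimal location = (46 + 117)/2 = 81.5; maximum distance = (117 − 46)/2 = 35.5.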